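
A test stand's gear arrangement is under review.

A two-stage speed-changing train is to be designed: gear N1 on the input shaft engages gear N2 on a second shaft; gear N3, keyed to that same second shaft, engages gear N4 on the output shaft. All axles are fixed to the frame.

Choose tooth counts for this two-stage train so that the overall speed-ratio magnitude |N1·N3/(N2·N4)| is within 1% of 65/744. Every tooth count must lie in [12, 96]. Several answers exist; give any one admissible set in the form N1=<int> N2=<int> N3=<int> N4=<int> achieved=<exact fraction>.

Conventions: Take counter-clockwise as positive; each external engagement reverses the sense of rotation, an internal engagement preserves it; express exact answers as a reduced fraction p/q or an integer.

N1=13 N2=24 N3=15 N4=93 achieved=65/744

2-stage fixed-axis compound train for ratio 65/744
target = 65/744 in lowest terms: an exact hit needs N1·N3 = k·65 and N2·N4 = k·744 for one integer k, every count in [12, 96]; additionally prefer no 1:1 stage (N1 ≠ N2, N3 ≠ N4)
k = 1…2: no 1:1-free in-range split of k·65 and k·744 into factor pairs; take k = 3
k = 3: N1·N3 = 195 = 13·15, N2·N4 = 2232 = 24·93
achieved = 13·15/(24·93) = 65/744; |achieved − target| = 0 ≤ 13/14880 ✓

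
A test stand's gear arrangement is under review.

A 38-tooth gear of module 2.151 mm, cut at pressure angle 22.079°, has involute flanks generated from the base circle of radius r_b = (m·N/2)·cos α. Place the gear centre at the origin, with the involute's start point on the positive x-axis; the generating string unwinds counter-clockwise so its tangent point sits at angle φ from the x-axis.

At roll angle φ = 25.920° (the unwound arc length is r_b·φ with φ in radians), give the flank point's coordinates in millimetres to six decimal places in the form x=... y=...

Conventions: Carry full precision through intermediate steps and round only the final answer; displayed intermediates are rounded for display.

recognized (one wheel, involute flank): single-mesh tooth geometry, m = 2.151, N = 38
pitch radius r_p = m·N/2 = 2.151·38/2 = 40.869000
base radius r_b = r_p·cos α = 40.869000·cos 22.079° = 37.871932
roll angle φ = 25.920° = 0.45238934 rad
x = r_b·(cos φ + φ·sin φ) = 41.551257
y = r_b·(sin φ − φ·cos φ) = 1.145036

x=41.551257 y=1.145036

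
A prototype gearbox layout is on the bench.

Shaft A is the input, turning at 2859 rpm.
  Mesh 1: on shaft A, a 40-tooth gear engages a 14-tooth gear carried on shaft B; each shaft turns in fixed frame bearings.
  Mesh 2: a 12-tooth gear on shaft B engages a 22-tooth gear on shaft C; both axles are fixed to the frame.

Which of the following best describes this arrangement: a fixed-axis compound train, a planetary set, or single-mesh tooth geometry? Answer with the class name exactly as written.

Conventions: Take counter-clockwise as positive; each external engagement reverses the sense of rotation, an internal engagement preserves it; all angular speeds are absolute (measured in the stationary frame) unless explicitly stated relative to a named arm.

fixed-axis compound train

class = fixed-axis compound train [2 meshes; 2 ratios multiply, 2 sense flips]
classification: fixed-axis compound train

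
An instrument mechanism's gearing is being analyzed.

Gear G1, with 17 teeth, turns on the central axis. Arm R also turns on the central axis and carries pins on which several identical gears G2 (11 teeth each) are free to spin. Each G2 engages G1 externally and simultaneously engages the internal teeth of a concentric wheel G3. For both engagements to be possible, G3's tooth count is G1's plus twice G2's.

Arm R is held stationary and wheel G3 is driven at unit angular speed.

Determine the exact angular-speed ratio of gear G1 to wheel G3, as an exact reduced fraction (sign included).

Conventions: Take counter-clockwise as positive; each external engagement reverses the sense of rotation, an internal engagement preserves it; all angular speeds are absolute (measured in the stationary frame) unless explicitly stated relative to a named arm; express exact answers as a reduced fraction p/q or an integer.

-39/17

class = planetary set [G3 = 17+2·11 = 39; Willis about the carrier]
ring teeth: 17 + 2·11 = 39
17(ω_sun−ω_arm) = −39(ω_ring−ω_arm),  ω_arm = 0, ω_ring = 1
ω_sun = 0 − (39/17)(1−0) = -39/17
ω_out/ω_in = -39/17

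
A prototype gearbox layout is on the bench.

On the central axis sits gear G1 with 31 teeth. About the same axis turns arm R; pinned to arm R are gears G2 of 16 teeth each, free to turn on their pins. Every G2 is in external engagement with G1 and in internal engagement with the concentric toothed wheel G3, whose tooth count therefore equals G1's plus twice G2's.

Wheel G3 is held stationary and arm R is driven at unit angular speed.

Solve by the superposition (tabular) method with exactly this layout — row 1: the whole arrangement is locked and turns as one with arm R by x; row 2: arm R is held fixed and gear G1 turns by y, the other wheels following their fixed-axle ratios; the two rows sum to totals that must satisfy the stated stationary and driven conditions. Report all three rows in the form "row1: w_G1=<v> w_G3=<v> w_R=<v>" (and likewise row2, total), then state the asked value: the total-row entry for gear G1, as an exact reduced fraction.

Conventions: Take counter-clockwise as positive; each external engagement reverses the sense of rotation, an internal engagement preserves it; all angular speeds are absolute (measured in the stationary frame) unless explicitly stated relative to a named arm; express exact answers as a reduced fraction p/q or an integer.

topology: planetary set — G1 31T / G2 16T / G3 63T, arm = carrier (Willis)
row 1 — lock + rotate with arm: ω_sun = ω_ring = ω_arm = x
row 2 — arm fixed, fixed-axis ratios: sun y, ring −(31/63)·y, arm 0
boundary: total ω_ring = x − (31/63)·y = 0 and total ω_arm = x = 1  ⇒  y = 63/31, x = 1
row 2 ring = −(31/63)·63/31 = -1
totals (row 1 + row 2): sun 1 + 63/31 = 94/31, ring 1 + (-1) = 0, arm 1 + 0 = 1
asked cell (total, sun) = 94/31

row1: w_G1=1 w_G3=1 w_R=1
row2: w_G1=63/31 w_G3=-1 w_R=0
total: w_G1=94/31 w_G3=0 w_R=1
asked value: 94/31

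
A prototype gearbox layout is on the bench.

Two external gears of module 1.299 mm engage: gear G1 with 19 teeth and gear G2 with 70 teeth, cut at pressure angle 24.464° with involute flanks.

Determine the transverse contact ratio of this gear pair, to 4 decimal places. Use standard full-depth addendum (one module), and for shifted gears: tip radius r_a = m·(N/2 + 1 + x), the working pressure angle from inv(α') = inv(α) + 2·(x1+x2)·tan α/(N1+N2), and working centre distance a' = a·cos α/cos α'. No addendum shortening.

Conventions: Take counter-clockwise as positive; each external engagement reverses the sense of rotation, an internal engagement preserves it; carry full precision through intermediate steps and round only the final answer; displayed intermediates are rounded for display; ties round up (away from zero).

1.5014

topology: single-mesh involute geometry — m = 1.299, 19T/70T pair
base radii: r_b1 = 11.232590, r_b2 = 41.383227
tip radii: r_a1 = 13.639500, r_a2 = 46.764000
no profile shift: α' = α, a' = a
action lengths: √(r_a1²−r_b1²) = 7.737240, √(r_a2²−r_b2²) = 21.778434
base pitch p_b = π·m·cos α = 3.714550
CR = (7.737240 + 21.778434 − 57.805500·sin 24.46400°)/3.714550 = 1.501441
contact ratio ≈ 1.5014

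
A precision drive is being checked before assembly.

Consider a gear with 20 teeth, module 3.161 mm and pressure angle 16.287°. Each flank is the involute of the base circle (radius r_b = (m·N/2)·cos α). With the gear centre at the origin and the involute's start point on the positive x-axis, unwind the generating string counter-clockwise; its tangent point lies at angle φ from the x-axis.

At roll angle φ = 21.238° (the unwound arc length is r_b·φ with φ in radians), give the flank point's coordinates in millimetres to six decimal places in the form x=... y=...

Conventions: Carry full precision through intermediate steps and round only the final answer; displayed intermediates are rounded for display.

topology: single-mesh involute geometry — m = 3.161, N = 20
pitch radius r_p = m·N/2 = 3.161·20/2 = 31.610000
base radius r_b = r_p·cos α = 31.610000·cos 16.287° = 30.341457
roll angle φ = 21.238° = 0.37067303 rad
x = r_b·(cos φ + φ·sin φ) = 32.354838
y = r_b·(sin φ − φ·cos φ) = 0.508053

x=32.354838 y=0.508053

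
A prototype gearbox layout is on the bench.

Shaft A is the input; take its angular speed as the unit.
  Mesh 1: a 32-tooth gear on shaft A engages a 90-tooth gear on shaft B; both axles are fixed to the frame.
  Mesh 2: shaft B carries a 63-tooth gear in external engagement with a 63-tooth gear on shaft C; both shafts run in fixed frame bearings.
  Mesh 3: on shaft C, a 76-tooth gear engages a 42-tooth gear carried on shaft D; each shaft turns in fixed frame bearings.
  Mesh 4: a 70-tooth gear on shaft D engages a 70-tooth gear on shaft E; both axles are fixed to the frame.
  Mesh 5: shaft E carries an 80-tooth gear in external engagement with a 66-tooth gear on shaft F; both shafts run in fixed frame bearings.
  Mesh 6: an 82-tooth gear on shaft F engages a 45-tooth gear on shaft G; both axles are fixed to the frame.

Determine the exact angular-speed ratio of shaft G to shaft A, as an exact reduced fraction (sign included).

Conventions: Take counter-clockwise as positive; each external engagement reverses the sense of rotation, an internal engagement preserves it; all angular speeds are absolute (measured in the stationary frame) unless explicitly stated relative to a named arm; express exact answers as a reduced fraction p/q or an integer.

class = fixed-axis compound train [6 meshes; 6 ratios multiply, 6 sense flips]
mesh 1 [32T→90T]: running ratio 16/45, sense −
mesh 2 [63T→63T]: running ratio 16/45, sense +
mesh 3 [76T→42T]: running ratio 608/945, sense −
mesh 4 [70T→70T]: running ratio 608/945, sense +
mesh 5 [80T→66T]: running ratio 4864/6237, sense −
mesh 6 [82T→45T]: running ratio 398848/280665, sense +
ω_out/ω_in = 398848/280665

398848/280665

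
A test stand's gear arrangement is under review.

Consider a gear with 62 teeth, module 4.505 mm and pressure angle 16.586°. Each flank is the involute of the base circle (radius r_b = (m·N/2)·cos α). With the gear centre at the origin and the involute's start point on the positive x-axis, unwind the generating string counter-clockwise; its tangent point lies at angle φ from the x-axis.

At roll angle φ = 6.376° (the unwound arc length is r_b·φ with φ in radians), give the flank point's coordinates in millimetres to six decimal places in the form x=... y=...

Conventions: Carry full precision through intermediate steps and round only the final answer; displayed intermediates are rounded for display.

x=134.670466 y=0.061407

recognized (one wheel, involute flank): single-mesh tooth geometry, m = 4.505, N = 62
pitch radius r_p = m·N/2 = 4.505·62/2 = 139.655000
base radius r_b = r_p·cos α = 139.655000·cos 16.586° = 133.844284
roll angle φ = 6.376° = 0.11128219 rad
x = r_b·(cos φ + φ·sin φ) = 134.670466
y = r_b·(sin φ − φ·cos φ) = 0.061407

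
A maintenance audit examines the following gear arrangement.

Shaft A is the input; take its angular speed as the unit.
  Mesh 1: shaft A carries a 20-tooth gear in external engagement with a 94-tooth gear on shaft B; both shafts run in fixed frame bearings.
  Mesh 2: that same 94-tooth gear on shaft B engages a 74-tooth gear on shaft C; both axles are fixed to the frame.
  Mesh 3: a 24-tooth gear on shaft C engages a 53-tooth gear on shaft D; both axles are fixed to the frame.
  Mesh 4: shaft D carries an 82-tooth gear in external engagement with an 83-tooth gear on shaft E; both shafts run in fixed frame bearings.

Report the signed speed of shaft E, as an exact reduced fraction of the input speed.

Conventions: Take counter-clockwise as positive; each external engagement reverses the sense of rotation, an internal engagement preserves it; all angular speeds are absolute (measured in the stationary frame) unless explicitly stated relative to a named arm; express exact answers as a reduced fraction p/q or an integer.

4-mesh fixed-axis compound train (all bearings frame-fixed)
mesh 1 [20T→94T]: |ω|/ω_in = 1×20/94 = 10/47, sense flips to −
mesh 2 [94T→74T]: |ω|/ω_in = (10/47)×94/74 = 10/37, sense flips to +
mesh 3 [24T→53T]: |ω|/ω_in = (10/37)×24/53 = 240/1961, sense flips to −
mesh 4 [82T→83T]: |ω|/ω_in = (240/1961)×82/83 = 19680/162763, sense flips to +
signed output speed (× input speed) = 19680/162763

19680/162763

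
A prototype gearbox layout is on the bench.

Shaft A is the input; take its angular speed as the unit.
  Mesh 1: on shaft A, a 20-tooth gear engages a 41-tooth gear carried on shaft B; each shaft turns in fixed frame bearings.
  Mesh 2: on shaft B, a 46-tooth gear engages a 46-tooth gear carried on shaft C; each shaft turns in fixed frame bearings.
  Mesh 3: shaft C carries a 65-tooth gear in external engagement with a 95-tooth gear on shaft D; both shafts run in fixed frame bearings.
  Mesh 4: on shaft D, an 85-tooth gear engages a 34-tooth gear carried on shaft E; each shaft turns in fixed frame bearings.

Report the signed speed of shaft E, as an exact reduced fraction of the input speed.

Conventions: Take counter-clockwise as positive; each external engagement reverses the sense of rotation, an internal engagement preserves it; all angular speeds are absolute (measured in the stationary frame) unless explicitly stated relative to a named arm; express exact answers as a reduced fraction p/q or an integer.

650/779

4-mesh fixed-axis compound train (all bearings frame-fixed)
mesh 1 [20T→41T]: |ω|/ω_in = 1×20/41 = 20/41, sense flips to −
mesh 2 [46T→46T]: |ω|/ω_in = (20/41)×46/46 = 20/41, sense flips to +
mesh 3 [65T→95T]: |ω|/ω_in = (20/41)×65/95 = 260/779, sense flips to −
mesh 4 [85T→34T]: |ω|/ω_in = (260/779)×85/34 = 650/779, sense flips to +
signed output speed (× input speed) = 650/779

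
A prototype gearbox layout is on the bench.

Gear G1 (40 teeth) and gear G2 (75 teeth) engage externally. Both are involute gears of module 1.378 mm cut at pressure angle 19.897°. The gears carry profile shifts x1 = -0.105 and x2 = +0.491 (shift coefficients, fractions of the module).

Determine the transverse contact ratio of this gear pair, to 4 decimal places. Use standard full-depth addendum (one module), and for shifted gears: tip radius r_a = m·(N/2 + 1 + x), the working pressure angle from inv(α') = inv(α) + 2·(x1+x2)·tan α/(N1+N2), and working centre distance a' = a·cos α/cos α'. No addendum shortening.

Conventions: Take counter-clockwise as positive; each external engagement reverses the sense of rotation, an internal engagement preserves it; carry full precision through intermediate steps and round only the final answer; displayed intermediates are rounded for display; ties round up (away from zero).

class = single-mesh tooth geometry [involute pair 40T × 75T, m = 1.378]
base radii: r_b1 = 25.914832, r_b2 = 48.590310
tip radii: r_a1 = 28.793310, r_a2 = 53.729598
inv(α') = inv(19.897°) + 2·(-0.105+0.491)·tan α/(40+75) = 0.01709726  ⇒  α' = 20.90322°
a' = a·cos α / cos α' = 79.2350·cos 19.897°/cos 20.90322° = 79.754212
action lengths: √(r_a1²−r_b1²) = 12.548952, √(r_a2²−r_b2²) = 22.931452
base pitch p_b = π·m·cos α = 4.070692
CR = (12.548952 + 22.931452 − 79.754212·sin 20.90322°)/4.070692 = 1.725715
contact ratio ≈ 1.7257

1.7257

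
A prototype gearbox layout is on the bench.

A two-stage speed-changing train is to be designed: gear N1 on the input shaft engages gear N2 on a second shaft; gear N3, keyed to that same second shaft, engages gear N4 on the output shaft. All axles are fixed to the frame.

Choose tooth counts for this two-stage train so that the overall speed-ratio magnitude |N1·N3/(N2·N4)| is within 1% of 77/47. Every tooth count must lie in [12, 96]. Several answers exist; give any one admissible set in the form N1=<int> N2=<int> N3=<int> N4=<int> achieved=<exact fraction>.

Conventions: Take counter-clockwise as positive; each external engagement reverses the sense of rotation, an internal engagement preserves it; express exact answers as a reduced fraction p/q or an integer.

class = fixed-axis compound train [2-stage, 77/47 wanted]
target = 77/47 in lowest terms: an exact hit needs N1·N3 = k·77 and N2·N4 = k·47 for one integer k, every count in [12, 96]; additionally prefer no 1:1 stage (N1 ≠ N2, N3 ≠ N4)
k = 1…11: no 1:1-free in-range split of k·77 and k·47 into factor pairs; take k = 12
k = 12: N1·N3 = 924 = 12·77, N2·N4 = 564 = 47·12
achieved = 12·77/(47·12) = 77/47; |achieved − target| = 0 ≤ 77/4700 ✓

N1=12 N2=47 N3=77 N4=12 achieved=77/47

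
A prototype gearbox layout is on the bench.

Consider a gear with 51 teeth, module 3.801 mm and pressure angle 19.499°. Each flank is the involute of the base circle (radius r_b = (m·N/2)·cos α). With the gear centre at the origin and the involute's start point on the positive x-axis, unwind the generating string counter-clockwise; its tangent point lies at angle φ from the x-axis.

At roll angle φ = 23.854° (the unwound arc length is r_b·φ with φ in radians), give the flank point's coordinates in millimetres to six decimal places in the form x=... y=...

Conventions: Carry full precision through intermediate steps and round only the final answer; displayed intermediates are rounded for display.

single-mesh involute tooth geometry (51T wheel at module 3.801)
pitch radius r_p = m·N/2 = 3.801·51/2 = 96.925500
base radius r_b = r_p·cos α = 96.925500·cos 19.499° = 91.366563
roll angle φ = 23.854° = 0.41633084 rad
x = r_b·(cos φ + φ·sin φ) = 98.945074
y = r_b·(sin φ − φ·cos φ) = 2.159909

x=98.945074 y=2.159909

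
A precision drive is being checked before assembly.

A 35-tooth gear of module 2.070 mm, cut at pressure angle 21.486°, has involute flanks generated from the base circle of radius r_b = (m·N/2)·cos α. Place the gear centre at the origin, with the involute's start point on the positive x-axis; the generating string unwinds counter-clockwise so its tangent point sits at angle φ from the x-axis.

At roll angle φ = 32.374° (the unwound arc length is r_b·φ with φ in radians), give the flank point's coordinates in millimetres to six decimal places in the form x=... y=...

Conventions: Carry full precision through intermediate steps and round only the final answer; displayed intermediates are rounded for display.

class = single-mesh tooth geometry [base-circle involute, m = 2.070, 35T]
pitch radius r_p = m·N/2 = 2.070·35/2 = 36.225000
base radius r_b = r_p·cos α = 36.225000·cos 21.486° = 33.707619
roll angle φ = 32.374° = 0.56503289 rad
x = r_b·(cos φ + φ·sin φ) = 38.666490
y = r_b·(sin φ − φ·cos φ) = 1.962903

x=38.666490 y=1.962903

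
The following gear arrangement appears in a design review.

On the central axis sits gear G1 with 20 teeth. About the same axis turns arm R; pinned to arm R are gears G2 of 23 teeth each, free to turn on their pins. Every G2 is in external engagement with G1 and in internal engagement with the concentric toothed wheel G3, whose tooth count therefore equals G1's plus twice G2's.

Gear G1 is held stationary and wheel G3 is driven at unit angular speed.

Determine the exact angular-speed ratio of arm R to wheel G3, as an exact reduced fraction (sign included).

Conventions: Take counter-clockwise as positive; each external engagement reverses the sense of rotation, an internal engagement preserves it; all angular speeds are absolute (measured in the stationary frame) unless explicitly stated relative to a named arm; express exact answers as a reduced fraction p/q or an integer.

33/43

topology: planetary set — G1 20T / G2 23T / G3 66T, arm = carrier (Willis)
ring teeth: 20 + 2·23 = 66
20(ω_sun−ω_arm) = −66(ω_ring−ω_arm),  ω_sun = 0, ω_ring = 1
20(0−ω_arm) = −66(1−ω_arm)  ⇒  86·ω_arm = 66  ⇒  ω_arm = 33/43
ω_out/ω_in = 33/43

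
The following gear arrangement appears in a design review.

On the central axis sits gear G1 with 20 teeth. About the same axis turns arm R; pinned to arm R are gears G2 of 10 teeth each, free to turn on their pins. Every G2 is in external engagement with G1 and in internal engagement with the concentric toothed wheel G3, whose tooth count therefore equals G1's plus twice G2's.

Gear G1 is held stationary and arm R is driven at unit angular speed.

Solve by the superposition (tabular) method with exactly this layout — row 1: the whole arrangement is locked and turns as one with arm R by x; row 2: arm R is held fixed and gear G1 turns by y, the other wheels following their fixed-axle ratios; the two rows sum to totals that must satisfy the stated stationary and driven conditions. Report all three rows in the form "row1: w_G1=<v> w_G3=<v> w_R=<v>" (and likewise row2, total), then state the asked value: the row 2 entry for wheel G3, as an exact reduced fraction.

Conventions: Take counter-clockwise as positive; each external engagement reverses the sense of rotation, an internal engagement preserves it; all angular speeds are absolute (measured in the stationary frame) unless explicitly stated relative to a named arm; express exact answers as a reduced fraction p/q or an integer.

planetary set (20T centre, 10T on arm, 40T internal) — Willis relation
row 1 (train locked, turned with arm): all members turn x
superposition row 2 [arm held]: sun y, ring −(20/40)·y, arm 0
boundary: total ω_sun = x + y = 0 and total ω_arm = x = 1  ⇒  y = -1, x = 1
row 2 ring = −(20/40)·(-1) = 1/2
totals (row 1 + row 2): sun 1 + (-1) = 0, ring 1 + 1/2 = 3/2, arm 1 + 0 = 1
asked cell (row2, ring) = 1/2

row1: w_G1=1 w_G3=1 w_R=1
row2: w_G1=-1 w_G3=1/2 w_R=0
total: w_G1=0 w_G3=3/2 w_R=1
asked value: 1/2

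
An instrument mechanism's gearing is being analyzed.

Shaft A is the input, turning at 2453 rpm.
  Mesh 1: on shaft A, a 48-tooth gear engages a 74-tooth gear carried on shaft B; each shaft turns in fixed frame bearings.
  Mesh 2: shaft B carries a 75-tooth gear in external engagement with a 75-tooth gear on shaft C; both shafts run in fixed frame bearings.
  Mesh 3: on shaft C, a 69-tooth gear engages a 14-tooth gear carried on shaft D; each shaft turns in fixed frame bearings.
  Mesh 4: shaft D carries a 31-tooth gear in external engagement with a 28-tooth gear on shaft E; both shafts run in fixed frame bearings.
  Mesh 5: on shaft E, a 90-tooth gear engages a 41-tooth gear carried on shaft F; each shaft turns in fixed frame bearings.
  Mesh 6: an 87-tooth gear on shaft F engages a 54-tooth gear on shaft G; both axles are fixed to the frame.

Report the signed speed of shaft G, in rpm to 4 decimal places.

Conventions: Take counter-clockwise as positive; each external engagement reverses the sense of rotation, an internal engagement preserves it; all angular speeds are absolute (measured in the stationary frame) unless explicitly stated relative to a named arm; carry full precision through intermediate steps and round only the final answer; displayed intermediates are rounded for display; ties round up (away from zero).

+30705.4827 rpm

class = fixed-axis compound train [6 meshes; 6 ratios multiply, 6 sense flips]
mesh 1 [48T→74T]: ω = 2453.0000×48/74 = 1591.1351 rpm, sense flips to −
mesh 2 [75T→75T]: ω = 1591.1351×75/75 = 1591.1351 rpm, sense flips to +
mesh 3 [69T→14T]: ω = 1591.1351×69/14 = 7842.0232 rpm, sense flips to −
mesh 4 [31T→28T]: ω = 7842.0232×31/28 = 8682.2399 rpm, sense flips to +
mesh 5 [90T→41T]: ω = 8682.2399×90/41 = 19058.5755 rpm, sense flips to −
mesh 6 [87T→54T]: ω = 19058.5755×87/54 = 30705.4827 rpm, sense flips to +
signed output speed = +30705.4827 rpm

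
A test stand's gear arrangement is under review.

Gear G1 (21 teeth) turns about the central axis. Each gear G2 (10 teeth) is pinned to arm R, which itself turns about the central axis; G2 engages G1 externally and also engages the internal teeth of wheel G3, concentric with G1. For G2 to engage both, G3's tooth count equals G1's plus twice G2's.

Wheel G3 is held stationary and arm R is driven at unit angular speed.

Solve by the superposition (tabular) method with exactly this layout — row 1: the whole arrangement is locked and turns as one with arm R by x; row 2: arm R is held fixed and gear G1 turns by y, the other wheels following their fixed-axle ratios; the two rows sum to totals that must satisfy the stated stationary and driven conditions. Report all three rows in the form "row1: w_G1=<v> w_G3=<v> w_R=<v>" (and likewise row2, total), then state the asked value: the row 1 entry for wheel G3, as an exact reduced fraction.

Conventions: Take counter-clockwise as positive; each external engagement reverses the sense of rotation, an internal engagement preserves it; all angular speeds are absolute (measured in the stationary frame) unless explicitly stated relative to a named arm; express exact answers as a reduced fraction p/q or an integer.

row1: w_G1=1 w_G3=1 w_R=1
row2: w_G1=41/21 w_G3=-1 w_R=0
total: w_G1=62/21 w_G3=0 w_R=1
asked value: 1

planetary set (21T centre, 10T on arm, 41T internal) — Willis relation
row 1 (train locked, turned with arm): all members turn x
superposition row 2 [arm held]: sun y, ring −(21/41)·y, arm 0
boundary: total ω_ring = x − (21/41)·y = 0 and total ω_arm = x = 1  ⇒  y = 41/21, x = 1
row 2 ring = −(21/41)·41/21 = -1
totals (row 1 + row 2): sun 1 + 41/21 = 62/21, ring 1 + (-1) = 0, arm 1 + 0 = 1
asked cell (row1, ring) = 1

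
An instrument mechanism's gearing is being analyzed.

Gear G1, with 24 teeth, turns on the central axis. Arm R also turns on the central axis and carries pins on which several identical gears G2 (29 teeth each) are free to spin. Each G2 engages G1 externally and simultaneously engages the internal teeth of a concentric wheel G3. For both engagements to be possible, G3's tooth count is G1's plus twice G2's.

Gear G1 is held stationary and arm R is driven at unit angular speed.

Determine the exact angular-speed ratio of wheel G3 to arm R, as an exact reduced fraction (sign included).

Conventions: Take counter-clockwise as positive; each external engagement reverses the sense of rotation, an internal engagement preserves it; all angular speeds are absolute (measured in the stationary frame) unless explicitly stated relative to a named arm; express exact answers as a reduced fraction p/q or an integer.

53/41

recognized (axles ride arm R): planetary set, 24/29/82 teeth
ring teeth: 24 + 2·29 = 82
24(ω_sun−ω_arm) = −82(ω_ring−ω_arm),  ω_sun = 0, ω_arm = 1
ω_ring = 1 − (24/82)(0−1) = 53/41
ω_out/ω_in = 53/41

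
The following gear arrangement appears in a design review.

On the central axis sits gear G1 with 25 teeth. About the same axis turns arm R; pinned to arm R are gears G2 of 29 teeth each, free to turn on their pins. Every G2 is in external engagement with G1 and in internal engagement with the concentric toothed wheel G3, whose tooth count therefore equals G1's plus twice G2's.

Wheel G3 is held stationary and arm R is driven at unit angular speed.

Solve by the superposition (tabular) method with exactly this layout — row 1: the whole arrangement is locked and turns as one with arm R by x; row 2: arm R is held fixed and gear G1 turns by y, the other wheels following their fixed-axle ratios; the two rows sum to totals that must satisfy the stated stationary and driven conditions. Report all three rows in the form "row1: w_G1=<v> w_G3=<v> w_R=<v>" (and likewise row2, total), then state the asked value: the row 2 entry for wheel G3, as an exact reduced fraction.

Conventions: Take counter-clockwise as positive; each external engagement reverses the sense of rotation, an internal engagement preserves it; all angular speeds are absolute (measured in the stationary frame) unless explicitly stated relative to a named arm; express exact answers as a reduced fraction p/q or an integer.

class = planetary set [G3 = 25+2·29 = 83; Willis about the carrier]
superposition row 1 [locked train]: every member turns x
row 2 (arm held, sun turns y): ω_ring = −(25/83)·y, ω_arm = 0
boundary: total ω_ring = x − (25/83)·y = 0 and total ω_arm = x = 1  ⇒  y = 83/25, x = 1
row 2 ring = −(25/83)·83/25 = -1
totals (row 1 + row 2): sun 1 + 83/25 = 108/25, ring 1 + (-1) = 0, arm 1 + 0 = 1
asked cell (row2, ring) = -1

row1: w_G1=1 w_G3=1 w_R=1
row2: w_G1=83/25 w_G3=-1 w_R=0
total: w_G1=108/25 w_G3=0 w_R=1
asked value: -1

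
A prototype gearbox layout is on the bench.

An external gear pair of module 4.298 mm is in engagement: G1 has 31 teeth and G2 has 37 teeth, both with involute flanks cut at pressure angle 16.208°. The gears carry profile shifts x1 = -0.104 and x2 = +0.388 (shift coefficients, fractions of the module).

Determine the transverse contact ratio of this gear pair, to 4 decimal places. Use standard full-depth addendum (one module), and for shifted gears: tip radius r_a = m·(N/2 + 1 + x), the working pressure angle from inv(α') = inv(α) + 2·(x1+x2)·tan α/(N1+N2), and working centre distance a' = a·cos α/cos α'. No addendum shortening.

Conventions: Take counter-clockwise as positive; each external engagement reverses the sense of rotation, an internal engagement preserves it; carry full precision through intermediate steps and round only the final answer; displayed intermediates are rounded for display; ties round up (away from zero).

class = single-mesh tooth geometry [involute pair 31T × 37T, m = 4.298]
base radii: r_b1 = 63.971209, r_b2 = 76.352734
tip radii: r_a1 = 70.470008, r_a2 = 85.478624
inv(α') = inv(16.208°) + 2·(-0.104+0.388)·tan α/(31+37) = 0.01022333  ⇒  α' = 17.70332°
a' = a·cos α / cos α' = 146.1320·cos 16.208°/cos 17.70332° = 147.299474
action lengths: √(r_a1²−r_b1²) = 29.558525, √(r_a2²−r_b2²) = 38.429874
base pitch p_b = π·m·cos α = 12.965902
CR = (29.558525 + 38.429874 − 147.299474·sin 17.70332°)/12.965902 = 1.789028
contact ratio ≈ 1.7890

1.7890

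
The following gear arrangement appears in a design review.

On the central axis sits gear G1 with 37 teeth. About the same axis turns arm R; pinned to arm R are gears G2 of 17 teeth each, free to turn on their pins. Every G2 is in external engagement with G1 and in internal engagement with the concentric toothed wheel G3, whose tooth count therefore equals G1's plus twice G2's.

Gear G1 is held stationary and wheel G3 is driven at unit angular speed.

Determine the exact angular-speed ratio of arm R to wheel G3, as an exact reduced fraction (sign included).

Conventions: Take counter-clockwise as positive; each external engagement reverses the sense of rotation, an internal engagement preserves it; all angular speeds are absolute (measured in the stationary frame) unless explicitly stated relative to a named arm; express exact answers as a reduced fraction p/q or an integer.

71/108

class = planetary set [G3 = 37+2·17 = 71; Willis about the carrier]
ring teeth: 37 + 2·17 = 71
37(ω_sun−ω_arm) = −71(ω_ring−ω_arm),  ω_sun = 0, ω_ring = 1
37(0−ω_arm) = −71(1−ω_arm)  ⇒  108·ω_arm = 71  ⇒  ω_arm = 71/108
ω_out/ω_in = 71/108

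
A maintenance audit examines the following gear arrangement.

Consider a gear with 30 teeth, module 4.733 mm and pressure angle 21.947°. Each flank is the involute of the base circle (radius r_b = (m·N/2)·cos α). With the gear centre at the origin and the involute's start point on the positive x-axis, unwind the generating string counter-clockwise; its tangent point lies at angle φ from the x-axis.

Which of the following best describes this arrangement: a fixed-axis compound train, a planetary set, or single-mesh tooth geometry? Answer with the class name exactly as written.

single-mesh tooth geometry

recognized (one wheel, involute flank): single-mesh tooth geometry, m = 4.733, N = 30
classification: single-mesh tooth geometry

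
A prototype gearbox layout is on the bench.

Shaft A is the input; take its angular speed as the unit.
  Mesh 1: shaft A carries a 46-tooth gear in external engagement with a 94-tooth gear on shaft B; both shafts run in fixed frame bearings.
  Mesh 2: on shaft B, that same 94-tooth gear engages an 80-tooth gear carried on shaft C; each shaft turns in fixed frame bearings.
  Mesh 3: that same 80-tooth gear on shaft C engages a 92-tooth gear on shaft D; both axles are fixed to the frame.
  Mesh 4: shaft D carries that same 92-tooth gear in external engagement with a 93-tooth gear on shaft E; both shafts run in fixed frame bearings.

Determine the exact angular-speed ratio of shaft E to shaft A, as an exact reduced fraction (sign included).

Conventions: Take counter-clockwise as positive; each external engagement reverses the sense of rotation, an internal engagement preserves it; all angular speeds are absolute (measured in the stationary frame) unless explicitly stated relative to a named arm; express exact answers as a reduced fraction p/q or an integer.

46/93

class = fixed-axis compound train [4 meshes; 4 ratios multiply, 4 sense flips]
mesh 1 [46T→94T]: running ratio 23/47, sense −
mesh 2 [94T→80T]: running ratio 23/40, sense +
mesh 3 [80T→92T]: running ratio 1/2, sense −
mesh 4 [92T→93T]: running ratio 46/93, sense +
ω_out/ω_in = 46/93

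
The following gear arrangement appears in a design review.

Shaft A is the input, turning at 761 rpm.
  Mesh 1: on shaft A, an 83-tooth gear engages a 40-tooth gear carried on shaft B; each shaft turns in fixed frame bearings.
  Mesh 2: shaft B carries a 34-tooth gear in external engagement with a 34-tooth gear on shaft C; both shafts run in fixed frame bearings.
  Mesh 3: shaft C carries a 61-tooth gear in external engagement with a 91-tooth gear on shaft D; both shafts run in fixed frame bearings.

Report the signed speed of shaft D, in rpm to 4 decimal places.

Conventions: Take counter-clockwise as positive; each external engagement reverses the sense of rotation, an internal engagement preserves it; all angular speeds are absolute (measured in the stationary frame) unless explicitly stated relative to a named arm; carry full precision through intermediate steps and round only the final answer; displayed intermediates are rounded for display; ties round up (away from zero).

topology: fixed-axis compound train — 3 meshes, A→D
mesh 1 [83T→40T]: ω = 761.0000×83/40 = 1579.0750 rpm, sense flips to −
mesh 2 [34T→34T]: ω = 1579.0750×34/34 = 1579.0750 rpm, sense flips to +
mesh 3 [61T→91T]: ω = 1579.0750×61/91 = 1058.5008 rpm, sense flips to −
signed output speed = -1058.5008 rpm

-1058.5008 rpm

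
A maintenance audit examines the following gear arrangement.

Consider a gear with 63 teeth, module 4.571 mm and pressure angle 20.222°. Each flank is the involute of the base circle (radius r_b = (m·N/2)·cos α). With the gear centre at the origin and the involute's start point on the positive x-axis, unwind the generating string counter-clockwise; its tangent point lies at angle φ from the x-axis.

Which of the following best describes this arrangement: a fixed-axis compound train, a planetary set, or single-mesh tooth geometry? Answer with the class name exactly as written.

single-mesh involute tooth geometry (63T wheel at module 4.571)
classification: single-mesh tooth geometry

single-mesh tooth geometry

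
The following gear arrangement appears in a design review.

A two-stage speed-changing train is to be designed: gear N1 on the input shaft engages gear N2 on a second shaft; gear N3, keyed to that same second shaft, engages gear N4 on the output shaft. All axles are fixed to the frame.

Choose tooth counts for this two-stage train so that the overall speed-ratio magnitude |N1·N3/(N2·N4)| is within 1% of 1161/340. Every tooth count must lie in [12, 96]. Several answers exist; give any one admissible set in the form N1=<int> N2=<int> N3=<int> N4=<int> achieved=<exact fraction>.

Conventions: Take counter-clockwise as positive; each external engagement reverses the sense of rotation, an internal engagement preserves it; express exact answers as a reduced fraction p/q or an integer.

2-stage fixed-axis compound train for ratio 1161/340
target = 1161/340 in lowest terms: an exact hit needs N1·N3 = k·1161 and N2·N4 = k·340 for one integer k, every count in [12, 96]; additionally prefer no 1:1 stage (N1 ≠ N2, N3 ≠ N4)
k = 1: N1·N3 = 1161 = 27·43, N2·N4 = 340 = 17·20
achieved = 27·43/(17·20) = 1161/340; |achieved − target| = 0 ≤ 1161/34000 ✓

N1=27 N2=17 N3=43 N4=20 achieved=1161/340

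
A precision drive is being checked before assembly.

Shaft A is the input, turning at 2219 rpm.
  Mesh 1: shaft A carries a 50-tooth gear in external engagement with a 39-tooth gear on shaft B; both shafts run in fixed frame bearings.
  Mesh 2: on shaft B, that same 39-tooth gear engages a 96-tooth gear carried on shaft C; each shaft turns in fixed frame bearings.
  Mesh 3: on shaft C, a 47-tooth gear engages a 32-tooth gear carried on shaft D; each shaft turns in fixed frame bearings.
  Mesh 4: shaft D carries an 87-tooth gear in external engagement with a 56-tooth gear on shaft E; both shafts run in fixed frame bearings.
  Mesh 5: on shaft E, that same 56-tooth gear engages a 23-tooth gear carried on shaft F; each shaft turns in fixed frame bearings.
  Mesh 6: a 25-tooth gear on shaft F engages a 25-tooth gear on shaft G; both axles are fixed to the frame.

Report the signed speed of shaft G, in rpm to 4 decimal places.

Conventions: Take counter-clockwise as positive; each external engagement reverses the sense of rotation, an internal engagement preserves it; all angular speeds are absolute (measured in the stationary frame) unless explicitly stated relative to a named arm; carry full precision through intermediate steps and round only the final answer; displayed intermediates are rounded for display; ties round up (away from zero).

6-mesh fixed-axis compound train (all bearings frame-fixed)
mesh 1 [50T→39T]: ω = 2219.0000×50/39 = 2844.8718 rpm, sense flips to −
mesh 2 [39T→96T]: ω = 2844.8718×39/96 = 1155.7292 rpm, sense flips to +
mesh 3 [47T→32T]: ω = 1155.7292×47/32 = 1697.4772 rpm, sense flips to −
mesh 4 [87T→56T]: ω = 1697.4772×87/56 = 2637.1521 rpm, sense flips to +
mesh 5 [56T→23T]: ω = 2637.1521×56/23 = 6420.8921 rpm, sense flips to −
mesh 6 [25T→25T]: ω = 6420.8921×25/25 = 6420.8921 rpm, sense flips to +
signed output speed = +6420.8921 rpm

+6420.8921 rpm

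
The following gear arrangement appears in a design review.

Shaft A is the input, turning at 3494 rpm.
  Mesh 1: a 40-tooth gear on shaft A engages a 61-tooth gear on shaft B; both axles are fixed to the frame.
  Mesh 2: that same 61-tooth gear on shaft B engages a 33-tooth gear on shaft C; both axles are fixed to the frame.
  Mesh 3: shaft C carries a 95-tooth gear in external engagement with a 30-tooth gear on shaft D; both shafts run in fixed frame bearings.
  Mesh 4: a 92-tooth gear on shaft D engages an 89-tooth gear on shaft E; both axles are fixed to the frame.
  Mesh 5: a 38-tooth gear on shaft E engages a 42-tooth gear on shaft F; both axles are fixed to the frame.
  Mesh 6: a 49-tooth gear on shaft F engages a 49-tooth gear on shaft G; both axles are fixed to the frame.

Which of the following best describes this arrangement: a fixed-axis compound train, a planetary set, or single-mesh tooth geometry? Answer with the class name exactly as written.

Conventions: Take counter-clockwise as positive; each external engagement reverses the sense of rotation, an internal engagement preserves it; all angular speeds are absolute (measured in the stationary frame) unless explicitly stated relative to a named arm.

6-mesh fixed-axis compound train (all bearings frame-fixed)
classification: fixed-axis compound train

fixed-axis compound train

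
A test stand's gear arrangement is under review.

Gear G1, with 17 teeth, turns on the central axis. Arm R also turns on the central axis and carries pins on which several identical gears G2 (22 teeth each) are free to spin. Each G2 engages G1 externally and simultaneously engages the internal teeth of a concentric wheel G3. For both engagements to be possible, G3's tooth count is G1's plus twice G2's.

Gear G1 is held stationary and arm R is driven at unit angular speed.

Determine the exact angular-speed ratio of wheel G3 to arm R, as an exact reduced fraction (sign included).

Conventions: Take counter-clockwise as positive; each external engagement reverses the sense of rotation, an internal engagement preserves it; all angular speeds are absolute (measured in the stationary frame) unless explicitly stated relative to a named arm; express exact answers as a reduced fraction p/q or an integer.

78/61

class = planetary set [G3 = 17+2·22 = 61; Willis about the carrier]
ring teeth: 17 + 2·22 = 61
17(ω_sun−ω_arm) = −61(ω_ring−ω_arm),  ω_sun = 0, ω_arm = 1
ω_ring = 1 − (17/61)(0−1) = 78/61
ω_out/ω_in = 78/61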